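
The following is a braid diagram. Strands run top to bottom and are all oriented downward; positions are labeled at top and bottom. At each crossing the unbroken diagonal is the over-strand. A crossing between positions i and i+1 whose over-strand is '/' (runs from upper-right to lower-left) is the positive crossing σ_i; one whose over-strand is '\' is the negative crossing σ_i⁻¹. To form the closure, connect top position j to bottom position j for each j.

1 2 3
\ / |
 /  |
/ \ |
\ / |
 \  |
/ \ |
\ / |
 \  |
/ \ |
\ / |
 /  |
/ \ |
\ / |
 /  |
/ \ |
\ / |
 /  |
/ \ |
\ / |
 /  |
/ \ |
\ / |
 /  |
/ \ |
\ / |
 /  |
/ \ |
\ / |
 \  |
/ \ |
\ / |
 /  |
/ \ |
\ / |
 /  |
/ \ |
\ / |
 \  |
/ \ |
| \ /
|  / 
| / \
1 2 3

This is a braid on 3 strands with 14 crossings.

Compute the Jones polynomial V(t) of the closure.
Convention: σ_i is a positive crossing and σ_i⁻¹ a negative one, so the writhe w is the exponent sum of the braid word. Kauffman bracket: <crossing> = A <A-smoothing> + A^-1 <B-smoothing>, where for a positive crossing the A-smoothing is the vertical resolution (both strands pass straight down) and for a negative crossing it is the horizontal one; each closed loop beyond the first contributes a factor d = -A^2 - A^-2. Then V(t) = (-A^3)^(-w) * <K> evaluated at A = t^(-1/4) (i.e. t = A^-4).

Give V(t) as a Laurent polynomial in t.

Reading the diagram top to bottom ('/'-over between positions i,i+1 = s_i, '\'-over = s_i^-1): braid word = s1 s1^-1 s1^-1 s1 s1 s1 s1 s1 s1 s1^-1 s1 s1 s1^-1 s2.
The presented braid s1 s1^-1 s1^-1 s1 s1 s1 s1 s1 s1 s1^-1 s1 s1 s1^-1 s2 on 3 strands reduces by inverse Markov moves (closure unchanged at each step):
  Destabilize: the word has the form β·s2 where s2 occurs only as the final letter (β ∈ B_2); drop it and the last strand → 2 strands.
  Deconjugate: the word is γ·β·γ⁻¹ with γ = s1 s1^-1 (prefix) and γ⁻¹ = s1 s1^-1 (suffix); strip both.
  Deconjugate: the word is γ·β·γ⁻¹ with γ = s1^-1 s1 (prefix) and γ⁻¹ = s1^-1 s1 (suffix); strip both.
Reduced to β = s1 s1 s1 s1 s1 on 2 strands, 5 crossings.
Compute on β:
Braid: s1 s1 s1 s1 s1 on 2 strands, 5 crossings.
Writhe w = (#positive) - (#negative) = 5 - 0 = 5.
Enumerate smoothing states for the bracket polynomial. There are 2^5 = 32 states.
Each crossing splits two ways (0=vertical, 1=horizontal). The state's weight is A^(#A-smoothings - #B-smoothings) * d^(loops - 1).
  state 00000: A-exp=+5, loops=2, term = A^5 * d^1
  state 00001: A-exp=+3, loops=1, term = A^3 * d^0
  state 00010: A-exp=+3, loops=1, term = A^3 * d^0
  state 00011: A-exp=+1, loops=2, term = A^1 * d^1
  state 00100: A-exp=+3, loops=1, term = A^3 * d^0
  state 00101: A-exp=+1, loops=2, term = A^1 * d^1
  state 00110: A-exp=+1, loops=2, term = A^1 * d^1
  state 00111: A-exp=-1, loops=3, term = A^-1 * d^2
  state 01000: A-exp=+3, loops=1, term = A^3 * d^0
  state 01001: A-exp=+1, loops=2, term = A^1 * d^1
  state 01010: A-exp=+1, loops=2, term = A^1 * d^1
  state 01011: A-exp=-1, loops=3, term = A^-1 * d^2
  state 01100: A-exp=+1, loops=2, term = A^1 * d^1
  state 01101: A-exp=-1, loops=3, term = A^-1 * d^2
  state 01110: A-exp=-1, loops=3, term = A^-1 * d^2
  state 01111: A-exp=-3, loops=4, term = A^-3 * d^3
  state 10000: A-exp=+3, loops=1, term = A^3 * d^0
  state 10001: A-exp=+1, loops=2, term = A^1 * d^1
  state 10010: A-exp=+1, loops=2, term = A^1 * d^1
  state 10011: A-exp=-1, loops=3, term = A^-1 * d^2
  state 10100: A-exp=+1, loops=2, term = A^1 * d^1
  state 10101: A-exp=-1, loops=3, term = A^-1 * d^2
  state 10110: A-exp=-1, loops=3, term = A^-1 * d^2
  state 10111: A-exp=-3, loops=4, term = A^-3 * d^3
  state 11000: A-exp=+1, loops=2, term = A^1 * d^1
  state 11001: A-exp=-1, loops=3, term = A^-1 * d^2
  state 11010: A-exp=-1, loops=3, term = A^-1 * d^2
  state 11011: A-exp=-3, loops=4, term = A^-3 * d^3
  state 11100: A-exp=-1, loops=3, term = A^-1 * d^2
  state 11101: A-exp=-3, loops=4, term = A^-3 * d^3
  state 11110: A-exp=-3, loops=4, term = A^-3 * d^3
  state 11111: A-exp=-5, loops=5, term = A^-5 * d^4
Collect the terms by A-exponent (count of states per loop number):
Powers of d = -A^2 - A^-2: d^2 = A^4 + 2 + A^-4; d^3 = -A^6 - 3*A^2 - 3*A^-2 - A^-6; d^4 = A^8 + 4*A^4 + 6 + 4*A^-4 + A^-8.
  A^5 * (d) = -A^7 - A^3
  A^3 * (5) = 5*A^3
  A^1 * (10*d) = -10*A^3 - 10*A^-1
  A^-1 * (10*d^2) = 10*A^3 + 20*A^-1 + 10*A^-5
  A^-3 * (5*d^3) = -5*A^3 - 15*A^-1 - 15*A^-5 - 5*A^-9
  A^-5 * (d^4) = A^3 + 4*A^-1 + 6*A^-5 + 4*A^-9 + A^-13
Summing the groups: <K> = -A^7 - A^-1 + A^-5 - A^-9 + A^-13
Normalise by the writhe: (-A^3)^(-w) = (-A^3)^(-5) = -A^-15, so f(A) = -A^-15 * <K> = A^-8 + A^-16 - A^-20 + A^-24 - A^-28.
Substitute A = t^(-1/4), i.e. A^e → t^(-e/4): V(t) = -t^7 + t^6 - t^5 + t^4 + t^2

Answer: -t^7 + t^6 - t^5 + t^4 + t^2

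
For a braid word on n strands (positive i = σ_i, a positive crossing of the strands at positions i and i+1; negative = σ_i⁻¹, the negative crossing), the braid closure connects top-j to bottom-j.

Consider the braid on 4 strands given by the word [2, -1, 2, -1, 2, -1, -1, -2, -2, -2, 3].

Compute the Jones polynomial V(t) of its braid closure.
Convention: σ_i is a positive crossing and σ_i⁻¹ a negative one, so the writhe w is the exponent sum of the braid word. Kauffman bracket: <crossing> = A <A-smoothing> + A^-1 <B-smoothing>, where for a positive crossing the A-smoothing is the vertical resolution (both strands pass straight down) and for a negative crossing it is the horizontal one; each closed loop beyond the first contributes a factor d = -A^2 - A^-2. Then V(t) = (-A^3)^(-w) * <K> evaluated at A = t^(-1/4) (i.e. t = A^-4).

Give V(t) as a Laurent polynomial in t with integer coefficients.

The presented braid s2 s1^-1 s2 s1^-1 s2 s1^-1 s1^-1 s2^-1 s2^-1 s2^-1 s3 on 4 strands reduces by inverse Markov moves (closure unchanged at each step):
  Destabilize: the word has the form β·s3 where s3 occurs only as the final letter (β ∈ B_3); drop it and the last strand → 3 strands.
  Deconjugate: the word is γ·β·γ⁻¹ with γ = s2 (prefix) and γ⁻¹ = s2^-1 (suffix); strip both.
Reduced to β = s1^-1 s2 s1^-1 s2 s1^-1 s1^-1 s2^-1 s2^-1 on 3 strands, 8 crossings.
Compute on β:
Braid: s1^-1 s2 s1^-1 s2 s1^-1 s1^-1 s2^-1 s2^-1 on 3 strands, 8 crossings.
Writhe w = (#positive) - (#negative) = 2 - 6 = -4.
State-sum expansion of <K>. There are 2^8 = 256 states.
Each crossing splits two ways (0=vertical, 1=horizontal). The state's weight is A^(#A-smoothings - #B-smoothings) * d^(loops - 1).
Tabulate the states by total A-exponent and number of loops L (A-exp: L × count):
  A^8: L=5 ×1
  A^6: L=4 ×8
  A^4: L=3 ×26, L=5 ×2
  A^2: L=2 ×41, L=4 ×15
  A^0: L=1 ×26, L=3 ×43, L=5 ×1
  A^-2: L=2 ×47, L=4 ×9
  A^-4: L=1 ×11, L=3 ×16, L=5 ×1
  A^-6: L=2 ×6, L=4 ×2
  A^-8: L=3 ×1
Each group contributes A^e * Σ count * d^(L-1):
Powers of d = -A^2 - A^-2: d^2 = A^4 + 2 + A^-4; d^3 = -A^6 - 3*A^2 - 3*A^-2 - A^-6; d^4 = A^8 + 4*A^4 + 6 + 4*A^-4 + A^-8.
  A^8 * (d^4) = A^16 + 4*A^12 + 6*A^8 + 4*A^4 + 1
  A^6 * (8*d^3) = -8*A^12 - 24*A^8 - 24*A^4 - 8
  A^4 * (26*d^2 + 2*d^4) = 2*A^12 + 34*A^8 + 64*A^4 + 34 + 2*A^-4
  A^2 * (41*d + 15*d^3) = -15*A^8 - 86*A^4 - 86 - 15*A^-4
  A^0 * (26 + 43*d^2 + d^4) = A^8 + 47*A^4 + 118 + 47*A^-4 + A^-8
  A^-2 * (47*d + 9*d^3) = -9*A^4 - 74 - 74*A^-4 - 9*A^-8
  A^-4 * (11 + 16*d^2 + d^4) = A^4 + 20 + 49*A^-4 + 20*A^-8 + A^-12
  A^-6 * (6*d + 2*d^3) = -2 - 12*A^-4 - 12*A^-8 - 2*A^-12
  A^-8 * (d^2) = A^-4 + 2*A^-8 + A^-12
Summing the groups: <K> = A^16 - 2*A^12 + 2*A^8 - 3*A^4 + 3 - 2*A^-4 + 2*A^-8
Normalise by the writhe: (-A^3)^(-w) = (-A^3)^(4) = A^12, so f(A) = A^12 * <K> = A^28 - 2*A^24 + 2*A^20 - 3*A^16 + 3*A^12 - 2*A^8 + 2*A^4.
Substitute A = t^(-1/4), i.e. A^e → t^(-e/4): V(t) = 2*t^-1 - 2*t^-2 + 3*t^-3 - 3*t^-4 + 2*t^-5 - 2*t^-6 + t^-7

Answer: 2*t^-1 - 2*t^-2 + 3*t^-3 - 3*t^-4 + 2*t^-5 - 2*t^-6 + t^-7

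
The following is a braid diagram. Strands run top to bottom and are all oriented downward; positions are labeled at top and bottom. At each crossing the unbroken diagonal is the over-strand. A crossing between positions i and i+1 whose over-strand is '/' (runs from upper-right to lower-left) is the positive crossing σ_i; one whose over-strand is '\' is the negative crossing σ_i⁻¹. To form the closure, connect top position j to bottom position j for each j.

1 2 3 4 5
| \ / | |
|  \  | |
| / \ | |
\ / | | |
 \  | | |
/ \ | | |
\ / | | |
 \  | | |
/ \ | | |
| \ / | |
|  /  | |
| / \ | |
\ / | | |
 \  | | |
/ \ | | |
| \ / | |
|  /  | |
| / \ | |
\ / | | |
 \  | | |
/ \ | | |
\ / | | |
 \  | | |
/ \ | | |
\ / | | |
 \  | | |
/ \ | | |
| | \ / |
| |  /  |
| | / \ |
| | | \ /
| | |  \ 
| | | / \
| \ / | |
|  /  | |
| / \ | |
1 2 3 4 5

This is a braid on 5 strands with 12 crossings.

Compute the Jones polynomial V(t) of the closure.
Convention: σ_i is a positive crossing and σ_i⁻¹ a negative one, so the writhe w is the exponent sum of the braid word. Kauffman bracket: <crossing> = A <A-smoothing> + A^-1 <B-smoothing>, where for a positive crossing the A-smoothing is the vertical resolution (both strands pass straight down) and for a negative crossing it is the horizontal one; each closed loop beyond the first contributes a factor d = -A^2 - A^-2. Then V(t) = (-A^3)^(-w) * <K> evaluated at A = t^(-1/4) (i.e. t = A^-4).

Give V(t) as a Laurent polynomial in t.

1 - t^-1 + 2*t^-2 - 2*t^-3 + 3*t^-4 - 3*t^-5 + 2*t^-6 - 2*t^-7 + t^-8

Derivation:
Reading the diagram top to bottom ('/'-over between positions i,i+1 = s_i, '\'-over = s_i^-1): braid word = s2^-1 s1^-1 s1^-1 s2 s1^-1 s2 s1^-1 s1^-1 s1^-1 s3 s4^-1 s2.
The presented braid s2^-1 s1^-1 s1^-1 s2 s1^-1 s2 s1^-1 s1^-1 s1^-1 s3 s4^-1 s2 on 5 strands reduces by inverse Markov moves (closure unchanged at each step):
  Deconjugate: the word is γ·β·γ⁻¹ with γ = s2^-1 (prefix) and γ⁻¹ = s2 (suffix); strip both.
  Destabilize: the word has the form β·s4^-1 where s4^-1 occurs only as the final letter (β ∈ B_4); drop it and the last strand → 4 strands.
  Destabilize: the word has the form β·s3 where s3 occurs only as the final letter (β ∈ B_3); drop it and the last strand → 3 strands.
Reduced to β = s1^-1 s1^-1 s2 s1^-1 s2 s1^-1 s1^-1 s1^-1 on 3 strands, 8 crossings.
Compute on β:
Braid: s1^-1 s1^-1 s2 s1^-1 s2 s1^-1 s1^-1 s1^-1 on 3 strands, 8 crossings.
Writhe w = (#positive) - (#negative) = 2 - 6 = -4.
State-sum expansion of <K>. There are 2^8 = 256 states.
Smooth each crossing (0=||, 1=⌣⌢); contribution A^(Σ sign_k(1-2s_k)) * d^(L-1).
Tabulate the states by total A-exponent and number of loops L (A-exp: L × count):
  A^8: L=7 ×1
  A^6: L=6 ×8
  A^4: L=5 ×28
  A^2: L=4 ×55, L=6 ×1
  A^0: L=3 ×65, L=5 ×5
  A^-2: L=2 ×46, L=4 ×10
  A^-4: L=1 ×17, L=3 ×11
  A^-6: L=2 ×8
  A^-8: L=3 ×1
Each group contributes A^e * Σ count * d^(L-1):
Powers of d = -A^2 - A^-2: d^2 = A^4 + 2 + A^-4; d^3 = -A^6 - 3*A^2 - 3*A^-2 - A^-6; d^4 = A^8 + 4*A^4 + 6 + 4*A^-4 + A^-8; d^5 = -A^10 - 5*A^6 - 10*A^2 - 10*A^-2 - 5*A^-6 - A^-10; d^6 = A^12 + 6*A^8 + 15*A^4 + 20 + 15*A^-4 + 6*A^-8 + A^-12.
  A^8 * (d^6) = A^20 + 6*A^16 + 15*A^12 + 20*A^8 + 15*A^4 + 6 + A^-4
  A^6 * (8*d^5) = -8*A^16 - 40*A^12 - 80*A^8 - 80*A^4 - 40 - 8*A^-4
  A^4 * (28*d^4) = 28*A^12 + 112*A^8 + 168*A^4 + 112 + 28*A^-4
  A^2 * (55*d^3 + d^5) = -A^12 - 60*A^8 - 175*A^4 - 175 - 60*A^-4 - A^-8
  A^0 * (65*d^2 + 5*d^4) = 5*A^8 + 85*A^4 + 160 + 85*A^-4 + 5*A^-8
  A^-2 * (46*d + 10*d^3) = -10*A^4 - 76 - 76*A^-4 - 10*A^-8
  A^-4 * (17 + 11*d^2) = 11 + 39*A^-4 + 11*A^-8
  A^-6 * (8*d) = -8*A^-4 - 8*A^-8
  A^-8 * (d^2) = A^-4 + 2*A^-8 + A^-12
Summing the groups: <K> = A^20 - 2*A^16 + 2*A^12 - 3*A^8 + 3*A^4 - 2 + 2*A^-4 - A^-8 + A^-12
Normalise by the writhe: (-A^3)^(-w) = (-A^3)^(4) = A^12, so f(A) = A^12 * <K> = A^32 - 2*A^28 + 2*A^24 - 3*A^20 + 3*A^16 - 2*A^12 + 2*A^8 - A^4 + 1.
Substitute A = t^(-1/4), i.e. A^e → t^(-e/4): V(t) = 1 - t^-1 + 2*t^-2 - 2*t^-3 + 3*t^-4 - 3*t^-5 + 2*t^-6 - 2*t^-7 + t^-8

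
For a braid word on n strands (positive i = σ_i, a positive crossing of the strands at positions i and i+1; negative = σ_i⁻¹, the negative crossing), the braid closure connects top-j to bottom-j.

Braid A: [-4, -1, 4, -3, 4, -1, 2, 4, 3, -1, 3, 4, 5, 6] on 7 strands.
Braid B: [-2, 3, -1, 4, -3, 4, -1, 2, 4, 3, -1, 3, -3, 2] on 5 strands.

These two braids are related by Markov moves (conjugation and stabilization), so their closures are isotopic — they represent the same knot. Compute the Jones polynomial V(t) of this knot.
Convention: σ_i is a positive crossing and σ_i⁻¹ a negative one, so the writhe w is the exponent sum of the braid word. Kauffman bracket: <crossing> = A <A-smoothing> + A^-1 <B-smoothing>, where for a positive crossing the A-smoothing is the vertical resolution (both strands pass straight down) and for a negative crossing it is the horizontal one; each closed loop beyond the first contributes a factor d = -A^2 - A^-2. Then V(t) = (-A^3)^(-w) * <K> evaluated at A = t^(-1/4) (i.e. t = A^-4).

-t^5 + t^4 - 2*t^3 + 4*t^2 - 3*t + 4 - 3*t^-1 + 2*t^-2 - t^-3

Derivation:
Markov-equivalent braids have isotopic closures, hence identical knot invariants. Strip the Markov moves from each word to reach a common short braid β, then compute V(t) once on β.
Braid A: s4^-1 s1^-1 s4 s3^-1 s4 s1^-1 s2 s4 s3 s1^-1 s3 s4 s5 s6 on 7 strands reduces by inverse Markov moves (closure unchanged at each step):
  Destabilize: the word has the form β·s6 where s6 occurs only as the final letter (β ∈ B_6); drop it and the last strand → 6 strands.
  Destabilize: the word has the form β·s5 where s5 occurs only as the final letter (β ∈ B_5); drop it and the last strand → 5 strands.
  Deconjugate: the word is γ·β·γ⁻¹ with γ = s4^-1 (prefix) and γ⁻¹ = s4 (suffix); strip both.
Reduced to β = s1^-1 s4 s3^-1 s4 s1^-1 s2 s4 s3 s1^-1 s3 on 5 strands, 10 crossings.
Braid B: s2^-1 s3 s1^-1 s4 s3^-1 s4 s1^-1 s2 s4 s3 s1^-1 s3 s3^-1 s2 on 5 strands reduces by inverse Markov moves (closure unchanged at each step):
  Deconjugate: the word is γ·β·γ⁻¹ with γ = s2^-1 s3 (prefix) and γ⁻¹ = s3^-1 s2 (suffix); strip both.
Reduced to β = s1^-1 s4 s3^-1 s4 s1^-1 s2 s4 s3 s1^-1 s3 on 5 strands, 10 crossings.
Both give the same β = s1^-1 s4 s3^-1 s4 s1^-1 s2 s4 s3 s1^-1 s3 on 5 strands, so one state sum suffices:
Braid: s1^-1 s4 s3^-1 s4 s1^-1 s2 s4 s3 s1^-1 s3 on 5 strands, 10 crossings.
Writhe w = (#positive) - (#negative) = 6 - 4 = 2.
State-sum expansion of <K>. There are 2^10 = 1024 states.
Smooth each crossing (0=||, 1=⌣⌢); contribution A^(Σ sign_k(1-2s_k)) * d^(L-1).
Tabulate the states by total A-exponent and number of loops L (A-exp: L × count):
  A^10: L=5 ×1
  A^8: L=4 ×7, L=6 ×3
  A^6: L=3 ×18, L=5 ×26, L=7 ×1
  A^4: L=2 ×21, L=4 ×85, L=6 ×14
  A^2: L=1 ×9, L=3 ×137, L=5 ×62, L=7 ×2
  A^0: L=2 ×105, L=4 ×132, L=6 ×15
  A^-2: L=1 ×30, L=3 ×132, L=5 ×47, L=7 ×1
  A^-4: L=2 ×49, L=4 ×65, L=6 ×6
  A^-6: L=3 ×31, L=5 ×14
  A^-8: L=4 ×9, L=6 ×1
  A^-10: L=5 ×1
Each group contributes A^e * Σ count * d^(L-1):
Powers of d = -A^2 - A^-2: d^2 = A^4 + 2 + A^-4; d^3 = -A^6 - 3*A^2 - 3*A^-2 - A^-6; d^4 = A^8 + 4*A^4 + 6 + 4*A^-4 + A^-8; d^5 = -A^10 - 5*A^6 - 10*A^2 - 10*A^-2 - 5*A^-6 - A^-10; d^6 = A^12 + 6*A^8 + 15*A^4 + 20 + 15*A^-4 + 6*A^-8 + A^-12.
  A^10 * (d^4) = A^18 + 4*A^14 + 6*A^10 + 4*A^6 + A^2
  A^8 * (7*d^3 + 3*d^5) = -3*A^18 - 22*A^14 - 51*A^10 - 51*A^6 - 22*A^2 - 3*A^-2
  A^6 * (18*d^2 + 26*d^4 + d^6) = A^18 + 32*A^14 + 137*A^10 + 212*A^6 + 137*A^2 + 32*A^-2 + A^-6
  A^4 * (21*d + 85*d^3 + 14*d^5) = -14*A^14 - 155*A^10 - 416*A^6 - 416*A^2 - 155*A^-2 - 14*A^-6
  A^2 * (9 + 137*d^2 + 62*d^4 + 2*d^6) = 2*A^14 + 74*A^10 + 415*A^6 + 695*A^2 + 415*A^-2 + 74*A^-6 + 2*A^-10
  A^0 * (105*d + 132*d^3 + 15*d^5) = -15*A^10 - 207*A^6 - 651*A^2 - 651*A^-2 - 207*A^-6 - 15*A^-10
  A^-2 * (30 + 132*d^2 + 47*d^4 + d^6) = A^10 + 53*A^6 + 335*A^2 + 596*A^-2 + 335*A^-6 + 53*A^-10 + A^-14
  A^-4 * (49*d + 65*d^3 + 6*d^5) = -6*A^6 - 95*A^2 - 304*A^-2 - 304*A^-6 - 95*A^-10 - 6*A^-14
  A^-6 * (31*d^2 + 14*d^4) = 14*A^2 + 87*A^-2 + 146*A^-6 + 87*A^-10 + 14*A^-14
  A^-8 * (9*d^3 + d^5) = -A^2 - 14*A^-2 - 37*A^-6 - 37*A^-10 - 14*A^-14 - A^-18
  A^-10 * (d^4) = A^-2 + 4*A^-6 + 6*A^-10 + 4*A^-14 + A^-18
Summing the groups: <K> = -A^18 + 2*A^14 - 3*A^10 + 4*A^6 - 3*A^2 + 4*A^-2 - 2*A^-6 + A^-10 - A^-14
Normalise by the writhe: (-A^3)^(-w) = (-A^3)^(-2) = A^-6, so f(A) = A^-6 * <K> = -A^12 + 2*A^8 - 3*A^4 + 4 - 3*A^-4 + 4*A^-8 - 2*A^-12 + A^-16 - A^-20.
Substitute A = t^(-1/4), i.e. A^e → t^(-e/4): V(t) = -t^5 + t^4 - 2*t^3 + 4*t^2 - 3*t + 4 - 3*t^-1 + 2*t^-2 - t^-3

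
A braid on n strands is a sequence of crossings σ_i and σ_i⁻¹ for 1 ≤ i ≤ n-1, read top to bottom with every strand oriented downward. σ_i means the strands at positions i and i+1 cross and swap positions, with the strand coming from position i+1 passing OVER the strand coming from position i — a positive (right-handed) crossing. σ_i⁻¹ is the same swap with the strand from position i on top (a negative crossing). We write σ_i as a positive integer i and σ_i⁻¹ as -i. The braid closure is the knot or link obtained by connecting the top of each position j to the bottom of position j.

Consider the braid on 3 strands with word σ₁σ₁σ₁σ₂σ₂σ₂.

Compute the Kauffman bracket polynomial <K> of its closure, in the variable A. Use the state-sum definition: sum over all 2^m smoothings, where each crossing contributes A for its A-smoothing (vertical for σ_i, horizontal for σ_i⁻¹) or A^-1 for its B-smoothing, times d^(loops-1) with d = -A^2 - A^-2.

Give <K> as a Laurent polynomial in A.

A^10 + 2*A^2 - 2*A^-2 + A^-6 - 2*A^-10 + A^-14

Derivation:
Braid: s1 s1 s1 s2 s2 s2 on 3 strands, 6 crossings.
Writhe w = (#positive) - (#negative) = 6 - 0 = 6.
Computing the Kauffman bracket via state sum. There are 2^6 = 64 states.
For each crossing: s=0 is the vertical smoothing, s=1 horizontal. Crossing k contributes A^(sign_k * (1 - 2*s_k)); loop factor d = -A^2 - A^-2.
Tabulate the states by total A-exponent and number of loops L (A-exp: L × count):
  A^6: L=3 ×1
  A^4: L=2 ×6
  A^2: L=1 ×9, L=3 ×6
  A^0: L=2 ×18, L=4 ×2
  A^-2: L=3 ×15
  A^-4: L=4 ×6
  A^-6: L=5 ×1
Each group contributes A^e * Σ count * d^(L-1):
Powers of d = -A^2 - A^-2: d^2 = A^4 + 2 + A^-4; d^3 = -A^6 - 3*A^2 - 3*A^-2 - A^-6; d^4 = A^8 + 4*A^4 + 6 + 4*A^-4 + A^-8.
  A^6 * (d^2) = A^10 + 2*A^6 + A^2
  A^4 * (6*d) = -6*A^6 - 6*A^2
  A^2 * (9 + 6*d^2) = 6*A^6 + 21*A^2 + 6*A^-2
  A^0 * (18*d + 2*d^3) = -2*A^6 - 24*A^2 - 24*A^-2 - 2*A^-6
  A^-2 * (15*d^2) = 15*A^2 + 30*A^-2 + 15*A^-6
  A^-4 * (6*d^3) = -6*A^2 - 18*A^-2 - 18*A^-6 - 6*A^-10
  A^-6 * (d^4) = A^2 + 4*A^-2 + 6*A^-6 + 4*A^-10 + A^-14
Summing the groups: <K> = A^10 + 2*A^2 - 2*A^-2 + A^-6 - 2*A^-10 + A^-14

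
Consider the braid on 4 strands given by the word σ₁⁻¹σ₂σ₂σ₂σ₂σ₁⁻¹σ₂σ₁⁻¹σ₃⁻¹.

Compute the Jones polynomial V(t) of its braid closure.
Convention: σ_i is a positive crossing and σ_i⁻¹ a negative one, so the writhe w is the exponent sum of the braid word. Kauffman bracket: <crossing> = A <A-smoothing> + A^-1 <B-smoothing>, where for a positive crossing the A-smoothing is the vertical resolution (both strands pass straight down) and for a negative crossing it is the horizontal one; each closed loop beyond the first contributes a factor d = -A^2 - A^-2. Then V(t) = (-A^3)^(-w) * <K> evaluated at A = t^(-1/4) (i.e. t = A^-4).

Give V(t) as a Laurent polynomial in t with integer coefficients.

-t^6 + 2*t^5 - 3*t^4 + 4*t^3 - 4*t^2 + 4*t - 2 + 2*t^-1 - t^-2

Derivation:
The presented braid s1^-1 s2 s2 s2 s2 s1^-1 s2 s1^-1 s3^-1 on 4 strands reduces by inverse Markov moves (closure unchanged at each step):
  Destabilize: the word has the form β·s3^-1 where s3^-1 occurs only as the final letter (β ∈ B_3); drop it and the last strand → 3 strands.
Reduced to β = s1^-1 s2 s2 s2 s2 s1^-1 s2 s1^-1 on 3 strands, 8 crossings.
Compute on β:
Braid: s1^-1 s2 s2 s2 s2 s1^-1 s2 s1^-1 on 3 strands, 8 crossings.
Writhe w = (#positive) - (#negative) = 5 - 3 = 2.
Computing the Kauffman bracket via state sum. There are 2^8 = 256 states.
Each crossing splits two ways (0=vertical, 1=horizontal). The state's weight is A^(#A-smoothings - #B-smoothings) * d^(loops - 1).
Tabulate the states by total A-exponent and number of loops L (A-exp: L × count):
  A^8: L=4 ×1
  A^6: L=3 ×8
  A^4: L=2 ×22, L=4 ×6
  A^2: L=1 ×23, L=3 ×29, L=5 ×4
  A^0: L=2 ×47, L=4 ×22, L=6 ×1
  A^-2: L=3 ×48, L=5 ×8
  A^-4: L=4 ×27, L=6 ×1
  A^-6: L=5 ×8
  A^-8: L=6 ×1
Each group contributes A^e * Σ count * d^(L-1):
Powers of d = -A^2 - A^-2: d^2 = A^4 + 2 + A^-4; d^3 = -A^6 - 3*A^2 - 3*A^-2 - A^-6; d^4 = A^8 + 4*A^4 + 6 + 4*A^-4 + A^-8; d^5 = -A^10 - 5*A^6 - 10*A^2 - 10*A^-2 - 5*A^-6 - A^-10.
  A^8 * (d^3) = -A^14 - 3*A^10 - 3*A^6 - A^2
  A^6 * (8*d^2) = 8*A^10 + 16*A^6 + 8*A^2
  A^4 * (22*d + 6*d^3) = -6*A^10 - 40*A^6 - 40*A^2 - 6*A^-2
  A^2 * (23 + 29*d^2 + 4*d^4) = 4*A^10 + 45*A^6 + 105*A^2 + 45*A^-2 + 4*A^-6
  A^0 * (47*d + 22*d^3 + d^5) = -A^10 - 27*A^6 - 123*A^2 - 123*A^-2 - 27*A^-6 - A^-10
  A^-2 * (48*d^2 + 8*d^4) = 8*A^6 + 80*A^2 + 144*A^-2 + 80*A^-6 + 8*A^-10
  A^-4 * (27*d^3 + d^5) = -A^6 - 32*A^2 - 91*A^-2 - 91*A^-6 - 32*A^-10 - A^-14
  A^-6 * (8*d^4) = 8*A^2 + 32*A^-2 + 48*A^-6 + 32*A^-10 + 8*A^-14
  A^-8 * (d^5) = -A^2 - 5*A^-2 - 10*A^-6 - 10*A^-10 - 5*A^-14 - A^-18
Summing the groups: <K> = -A^14 + 2*A^10 - 2*A^6 + 4*A^2 - 4*A^-2 + 4*A^-6 - 3*A^-10 + 2*A^-14 - A^-18
Normalise by the writhe: (-A^3)^(-w) = (-A^3)^(-2) = A^-6, so f(A) = A^-6 * <K> = -A^8 + 2*A^4 - 2 + 4*A^-4 - 4*A^-8 + 4*A^-12 - 3*A^-16 + 2*A^-20 - A^-24.
Substitute A = t^(-1/4), i.e. A^e → t^(-e/4): V(t) = -t^6 + 2*t^5 - 3*t^4 + 4*t^3 - 4*t^2 + 4*t - 2 + 2*t^-1 - t^-2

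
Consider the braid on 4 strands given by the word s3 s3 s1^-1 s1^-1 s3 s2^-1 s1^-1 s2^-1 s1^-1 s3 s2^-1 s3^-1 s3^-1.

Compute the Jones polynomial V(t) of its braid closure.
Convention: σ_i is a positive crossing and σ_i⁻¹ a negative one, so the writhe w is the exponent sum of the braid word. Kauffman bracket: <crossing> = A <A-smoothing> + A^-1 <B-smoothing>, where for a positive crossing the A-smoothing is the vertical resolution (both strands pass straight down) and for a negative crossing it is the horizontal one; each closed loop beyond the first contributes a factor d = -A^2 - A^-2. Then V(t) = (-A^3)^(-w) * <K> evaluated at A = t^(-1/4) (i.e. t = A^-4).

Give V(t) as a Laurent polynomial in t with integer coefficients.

The presented braid s3 s3 s1^-1 s1^-1 s3 s2^-1 s1^-1 s2^-1 s1^-1 s3 s2^-1 s3^-1 s3^-1 on 4 strands reduces by inverse Markov moves (closure unchanged at each step):
  Deconjugate: the word is γ·β·γ⁻¹ with γ = s3 s3 (prefix) and γ⁻¹ = s3^-1 s3^-1 (suffix); strip both.
Reduced to β = s1^-1 s1^-1 s3 s2^-1 s1^-1 s2^-1 s1^-1 s3 s2^-1 on 4 strands, 9 crossings.
Compute on β:
Braid: s1^-1 s1^-1 s3 s2^-1 s1^-1 s2^-1 s1^-1 s3 s2^-1 on 4 strands, 9 crossings.
Writhe w = (#positive) - (#negative) = 2 - 7 = -5.
Enumerate smoothing states for the bracket polynomial. There are 2^9 = 512 states.
Smooth each crossing (0=||, 1=⌣⌢); contribution A^(Σ sign_k(1-2s_k)) * d^(L-1).
Tabulate the states by total A-exponent and number of loops L (A-exp: L × count):
  A^9: L=3 ×1
  A^7: L=2 ×4, L=4 ×5
  A^5: L=1 ×4, L=3 ×26, L=5 ×6
  A^3: L=2 ×43, L=4 ×40, L=6 ×1
  A^1: L=1 ×23, L=3 ×92, L=5 ×11
  A^-1: L=2 ×91, L=4 ×34, L=6 ×1
  A^-3: L=1 ×32, L=3 ×48, L=5 ×4
  A^-5: L=2 ×28, L=4 ×8
  A^-7: L=3 ×9
  A^-9: L=4 ×1
Each group contributes A^e * Σ count * d^(L-1):
Powers of d = -A^2 - A^-2: d^2 = A^4 + 2 + A^-4; d^3 = -A^6 - 3*A^2 - 3*A^-2 - A^-6; d^4 = A^8 + 4*A^4 + 6 + 4*A^-4 + A^-8; d^5 = -A^10 - 5*A^6 - 10*A^2 - 10*A^-2 - 5*A^-6 - A^-10.
  A^9 * (d^2) = A^13 + 2*A^9 + A^5
  A^7 * (4*d + 5*d^3) = -5*A^13 - 19*A^9 - 19*A^5 - 5*A
  A^5 * (4 + 26*d^2 + 6*d^4) = 6*A^13 + 50*A^9 + 92*A^5 + 50*A + 6*A^-3
  A^3 * (43*d + 40*d^3 + d^5) = -A^13 - 45*A^9 - 173*A^5 - 173*A - 45*A^-3 - A^-7
  A^1 * (23 + 92*d^2 + 11*d^4) = 11*A^9 + 136*A^5 + 273*A + 136*A^-3 + 11*A^-7
  A^-1 * (91*d + 34*d^3 + d^5) = -A^9 - 39*A^5 - 203*A - 203*A^-3 - 39*A^-7 - A^-11
  A^-3 * (32 + 48*d^2 + 4*d^4) = 4*A^5 + 64*A + 152*A^-3 + 64*A^-7 + 4*A^-11
  A^-5 * (28*d + 8*d^3) = -8*A - 52*A^-3 - 52*A^-7 - 8*A^-11
  A^-7 * (9*d^2) = 9*A^-3 + 18*A^-7 + 9*A^-11
  A^-9 * (d^3) = -A^-3 - 3*A^-7 - 3*A^-11 - A^-15
Summing the groups: <K> = A^13 - 2*A^9 + 2*A^5 - 2*A + 2*A^-3 - 2*A^-7 + A^-11 - A^-15
Normalise by the writhe: (-A^3)^(-w) = (-A^3)^(5) = -A^15, so f(A) = -A^15 * <K> = -A^28 + 2*A^24 - 2*A^20 + 2*A^16 - 2*A^12 + 2*A^8 - A^4 + 1.
Substitute A = t^(-1/4), i.e. A^e → t^(-e/4): V(t) = 1 - t^-1 + 2*t^-2 - 2*t^-3 + 2*t^-4 - 2*t^-5 + 2*t^-6 - t^-7

Answer: 1 - t^-1 + 2*t^-2 - 2*t^-3 + 2*t^-4 - 2*t^-5 + 2*t^-6 - t^-7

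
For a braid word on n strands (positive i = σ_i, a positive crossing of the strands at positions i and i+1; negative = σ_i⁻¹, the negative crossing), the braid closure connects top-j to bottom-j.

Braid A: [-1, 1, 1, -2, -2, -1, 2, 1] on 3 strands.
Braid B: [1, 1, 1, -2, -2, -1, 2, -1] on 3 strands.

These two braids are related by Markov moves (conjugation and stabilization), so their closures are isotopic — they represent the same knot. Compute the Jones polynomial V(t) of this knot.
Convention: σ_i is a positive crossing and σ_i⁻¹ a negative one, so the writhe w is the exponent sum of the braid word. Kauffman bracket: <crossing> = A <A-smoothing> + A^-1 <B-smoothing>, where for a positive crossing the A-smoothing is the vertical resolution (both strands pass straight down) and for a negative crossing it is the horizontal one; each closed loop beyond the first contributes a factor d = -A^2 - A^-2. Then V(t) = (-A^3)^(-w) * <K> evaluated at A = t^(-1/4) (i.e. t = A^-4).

t^2 - t + 1 - t^-1 + t^-2

Derivation:
Markov-equivalent braids have isotopic closures, hence identical knot invariants. Strip the Markov moves from each word to reach a common short braid β, then compute V(t) once on β.
Braid A: s1^-1 s1 s1 s2^-1 s2^-1 s1^-1 s2 s1 on 3 strands reduces by inverse Markov moves (closure unchanged at each step):
  Deconjugate: the word is γ·β·γ⁻¹ with γ = s1^-1 (prefix) and γ⁻¹ = s1 (suffix); strip both.
Reduced to β = s1 s1 s2^-1 s2^-1 s1^-1 s2 on 3 strands, 6 crossings.
Braid B: s1 s1 s1 s2^-1 s2^-1 s1^-1 s2 s1^-1 on 3 strands reduces by inverse Markov moves (closure unchanged at each step):
  Deconjugate: the word is γ·β·γ⁻¹ with γ = s1 (prefix) and γ⁻¹ = s1^-1 (suffix); strip both.
Reduced to β = s1 s1 s2^-1 s2^-1 s1^-1 s2 on 3 strands, 6 crossings.
Both give the same β = s1 s1 s2^-1 s2^-1 s1^-1 s2 on 3 strands, so one state sum suffices:
Braid: s1 s1 s2^-1 s2^-1 s1^-1 s2 on 3 strands, 6 crossings.
Writhe w = (#positive) - (#negative) = 3 - 3 = 0.
State-sum expansion of <K>. There are 2^6 = 64 states.
Each crossing splits two ways (0=vertical, 1=horizontal). The state's weight is A^(#A-smoothings - #B-smoothings) * d^(loops - 1).
Tabulate the states by total A-exponent and number of loops L (A-exp: L × count):
  A^6: L=2 ×1
  A^4: L=1 ×2, L=3 ×4
  A^2: L=2 ×13, L=4 ×2
  A^0: L=1 ×9, L=3 ×11
  A^-2: L=2 ×13, L=4 ×2
  A^-4: L=1 ×2, L=3 ×4
  A^-6: L=2 ×1
Each group contributes A^e * Σ count * d^(L-1):
Powers of d = -A^2 - A^-2: d^2 = A^4 + 2 + A^-4; d^3 = -A^6 - 3*A^2 - 3*A^-2 - A^-6.
  A^6 * (d) = -A^8 - A^4
  A^4 * (2 + 4*d^2) = 4*A^8 + 10*A^4 + 4
  A^2 * (13*d + 2*d^3) = -2*A^8 - 19*A^4 - 19 - 2*A^-4
  A^0 * (9 + 11*d^2) = 11*A^4 + 31 + 11*A^-4
  A^-2 * (13*d + 2*d^3) = -2*A^4 - 19 - 19*A^-4 - 2*A^-8
  A^-4 * (2 + 4*d^2) = 4 + 10*A^-4 + 4*A^-8
  A^-6 * (d) = -A^-4 - A^-8
Summing the groups: <K> = A^8 - A^4 + 1 - A^-4 + A^-8
Normalise by the writhe: (-A^3)^(-w) = (-A^3)^(0) = 1, so f(A) = 1 * <K> = A^8 - A^4 + 1 - A^-4 + A^-8.
Substitute A = t^(-1/4), i.e. A^e → t^(-e/4): V(t) = t^2 - t + 1 - t^-1 + t^-2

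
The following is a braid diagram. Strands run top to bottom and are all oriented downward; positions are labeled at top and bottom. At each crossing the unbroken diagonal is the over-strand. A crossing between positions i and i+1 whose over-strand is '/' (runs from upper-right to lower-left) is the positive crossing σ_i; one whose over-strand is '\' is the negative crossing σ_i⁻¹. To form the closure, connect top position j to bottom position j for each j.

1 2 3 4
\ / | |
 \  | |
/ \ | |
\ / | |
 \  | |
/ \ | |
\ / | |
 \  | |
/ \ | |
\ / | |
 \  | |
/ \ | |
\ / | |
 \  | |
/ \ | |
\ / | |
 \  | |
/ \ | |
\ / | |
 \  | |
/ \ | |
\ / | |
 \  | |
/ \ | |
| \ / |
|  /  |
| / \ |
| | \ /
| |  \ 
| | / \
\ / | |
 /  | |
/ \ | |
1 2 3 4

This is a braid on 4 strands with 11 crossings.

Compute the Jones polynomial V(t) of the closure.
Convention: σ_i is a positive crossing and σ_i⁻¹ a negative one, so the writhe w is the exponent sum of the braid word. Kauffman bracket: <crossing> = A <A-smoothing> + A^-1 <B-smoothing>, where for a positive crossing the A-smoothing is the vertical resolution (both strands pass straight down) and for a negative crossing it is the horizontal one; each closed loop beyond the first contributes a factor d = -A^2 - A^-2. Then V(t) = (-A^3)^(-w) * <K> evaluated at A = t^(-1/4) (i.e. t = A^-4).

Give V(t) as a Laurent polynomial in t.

Reading the diagram top to bottom ('/'-over between positions i,i+1 = s_i, '\'-over = s_i^-1): braid word = s1^-1 s1^-1 s1^-1 s1^-1 s1^-1 s1^-1 s1^-1 s1^-1 s2 s3^-1 s1.
The presented braid s1^-1 s1^-1 s1^-1 s1^-1 s1^-1 s1^-1 s1^-1 s1^-1 s2 s3^-1 s1 on 4 strands reduces by inverse Markov moves (closure unchanged at each step):
  Deconjugate: the word is γ·β·γ⁻¹ with γ = s1^-1 (prefix) and γ⁻¹ = s1 (suffix); strip both.
  Destabilize: the word has the form β·s3^-1 where s3^-1 occurs only as the final letter (β ∈ B_3); drop it and the last strand → 3 strands.
  Destabilize: the word has the form β·s2 where s2 occurs only as the final letter (β ∈ B_2); drop it and the last strand → 2 strands.
Reduced to β = s1^-1 s1^-1 s1^-1 s1^-1 s1^-1 s1^-1 s1^-1 on 2 strands, 7 crossings.
Compute on β:
Braid: s1^-1 s1^-1 s1^-1 s1^-1 s1^-1 s1^-1 s1^-1 on 2 strands, 7 crossings.
Writhe w = (#positive) - (#negative) = 0 - 7 = -7.
Computing the Kauffman bracket via state sum. There are 2^7 = 128 states.
Each crossing splits two ways (0=vertical, 1=horizontal). The state's weight is A^(#A-smoothings - #B-smoothings) * d^(loops - 1).
Tabulate the states by total A-exponent and number of loops L (A-exp: L × count):
  A^7: L=7 ×1
  A^5: L=6 ×7
  A^3: L=5 ×21
  A^1: L=4 ×35
  A^-1: L=3 ×35
  A^-3: L=2 ×21
  A^-5: L=1 ×7
  A^-7: L=2 ×1
Each group contributes A^e * Σ count * d^(L-1):
Powers of d = -A^2 - A^-2: d^2 = A^4 + 2 + A^-4; d^3 = -A^6 - 3*A^2 - 3*A^-2 - A^-6; d^4 = A^8 + 4*A^4 + 6 + 4*A^-4 + A^-8; d^5 = -A^10 - 5*A^6 - 10*A^2 - 10*A^-2 - 5*A^-6 - A^-10; d^6 = A^12 + 6*A^8 + 15*A^4 + 20 + 15*A^-4 + 6*A^-8 + A^-12.
  A^7 * (d^6) = A^19 + 6*A^15 + 15*A^11 + 20*A^7 + 15*A^3 + 6*A^-1 + A^-5
  A^5 * (7*d^5) = -7*A^15 - 35*A^11 - 70*A^7 - 70*A^3 - 35*A^-1 - 7*A^-5
  A^3 * (21*d^4) = 21*A^11 + 84*A^7 + 126*A^3 + 84*A^-1 + 21*A^-5
  A^1 * (35*d^3) = -35*A^7 - 105*A^3 - 105*A^-1 - 35*A^-5
  A^-1 * (35*d^2) = 35*A^3 + 70*A^-1 + 35*A^-5
  A^-3 * (21*d) = -21*A^-1 - 21*A^-5
  A^-5 * (7) = 7*A^-5
  A^-7 * (d) = -A^-5 - A^-9
Summing the groups: <K> = A^19 - A^15 + A^11 - A^7 + A^3 - A^-1 - A^-9
Normalise by the writhe: (-A^3)^(-w) = (-A^3)^(7) = -A^21, so f(A) = -A^21 * <K> = -A^40 + A^36 - A^32 + A^28 - A^24 + A^20 + A^12.
Substitute A = t^(-1/4), i.e. A^e → t^(-e/4): V(t) = t^-3 + t^-5 - t^-6 + t^-7 - t^-8 + t^-9 - t^-10

Answer: t^-3 + t^-5 - t^-6 + t^-7 - t^-8 + t^-9 - t^-10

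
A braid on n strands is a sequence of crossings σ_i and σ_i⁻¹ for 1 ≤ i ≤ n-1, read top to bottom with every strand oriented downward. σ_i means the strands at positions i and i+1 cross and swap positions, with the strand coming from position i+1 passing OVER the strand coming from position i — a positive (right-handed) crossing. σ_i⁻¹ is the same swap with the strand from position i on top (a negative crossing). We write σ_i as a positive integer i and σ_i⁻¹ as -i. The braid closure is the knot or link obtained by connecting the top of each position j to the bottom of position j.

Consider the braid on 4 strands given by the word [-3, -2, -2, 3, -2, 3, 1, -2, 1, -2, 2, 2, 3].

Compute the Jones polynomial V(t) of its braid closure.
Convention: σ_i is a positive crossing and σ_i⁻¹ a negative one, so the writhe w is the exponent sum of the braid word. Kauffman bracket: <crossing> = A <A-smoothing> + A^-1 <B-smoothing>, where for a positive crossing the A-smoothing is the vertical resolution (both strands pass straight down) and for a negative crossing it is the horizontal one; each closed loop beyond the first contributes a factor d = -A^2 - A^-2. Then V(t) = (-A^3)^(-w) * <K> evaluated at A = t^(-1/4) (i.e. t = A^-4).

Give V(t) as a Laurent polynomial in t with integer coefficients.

The presented braid s3^-1 s2^-1 s2^-1 s3 s2^-1 s3 s1 s2^-1 s1 s2^-1 s2 s2 s3 on 4 strands reduces by inverse Markov moves (closure unchanged at each step):
  Deconjugate: the word is γ·β·γ⁻¹ with γ = s3^-1 s2^-1 (prefix) and γ⁻¹ = s2 s3 (suffix); strip both.
  Deconjugate: the word is γ·β·γ⁻¹ with γ = s2^-1 (prefix) and γ⁻¹ = s2 (suffix); strip both.
Reduced to β = s3 s2^-1 s3 s1 s2^-1 s1 s2^-1 on 4 strands, 7 crossings.
Compute on β:
Braid: s3 s2^-1 s3 s1 s2^-1 s1 s2^-1 on 4 strands, 7 crossings.
Writhe w = (#positive) - (#negative) = 4 - 3 = 1.
State-sum expansion of <K>. There are 2^7 = 128 states.
For each crossing: s=0 is the vertical smoothing, s=1 horizontal. Crossing k contributes A^(sign_k * (1 - 2*s_k)); loop factor d = -A^2 - A^-2.
Tabulate the states by total A-exponent and number of loops L (A-exp: L × count):
  A^7: L=5 ×1
  A^5: L=4 ×7
  A^3: L=3 ×21
  A^1: L=2 ×32, L=4 ×3
  A^-1: L=1 ×21, L=3 ×14
  A^-3: L=2 ×19, L=4 ×2
  A^-5: L=3 ×7
  A^-7: L=4 ×1
Each group contributes A^e * Σ count * d^(L-1):
Powers of d = -A^2 - A^-2: d^2 = A^4 + 2 + A^-4; d^3 = -A^6 - 3*A^2 - 3*A^-2 - A^-6; d^4 = A^8 + 4*A^4 + 6 + 4*A^-4 + A^-8.
  A^7 * (d^4) = A^15 + 4*A^11 + 6*A^7 + 4*A^3 + A^-1
  A^5 * (7*d^3) = -7*A^11 - 21*A^7 - 21*A^3 - 7*A^-1
  A^3 * (21*d^2) = 21*A^7 + 42*A^3 + 21*A^-1
  A^1 * (32*d + 3*d^3) = -3*A^7 - 41*A^3 - 41*A^-1 - 3*A^-5
  A^-1 * (21 + 14*d^2) = 14*A^3 + 49*A^-1 + 14*A^-5
  A^-3 * (19*d + 2*d^3) = -2*A^3 - 25*A^-1 - 25*A^-5 - 2*A^-9
  A^-5 * (7*d^2) = 7*A^-1 + 14*A^-5 + 7*A^-9
  A^-7 * (d^3) = -A^-1 - 3*A^-5 - 3*A^-9 - A^-13
Summing the groups: <K> = A^15 - 3*A^11 + 3*A^7 - 4*A^3 + 4*A^-1 - 3*A^-5 + 2*A^-9 - A^-13
Normalise by the writhe: (-A^3)^(-w) = (-A^3)^(-1) = -A^-3, so f(A) = -A^-3 * <K> = -A^12 + 3*A^8 - 3*A^4 + 4 - 4*A^-4 + 3*A^-8 - 2*A^-12 + A^-16.
Substitute A = t^(-1/4), i.e. A^e → t^(-e/4): V(t) = t^4 - 2*t^3 + 3*t^2 - 4*t + 4 - 3*t^-1 + 3*t^-2 - t^-3

Answer: t^4 - 2*t^3 + 3*t^2 - 4*t + 4 - 3*t^-1 + 3*t^-2 - t^-3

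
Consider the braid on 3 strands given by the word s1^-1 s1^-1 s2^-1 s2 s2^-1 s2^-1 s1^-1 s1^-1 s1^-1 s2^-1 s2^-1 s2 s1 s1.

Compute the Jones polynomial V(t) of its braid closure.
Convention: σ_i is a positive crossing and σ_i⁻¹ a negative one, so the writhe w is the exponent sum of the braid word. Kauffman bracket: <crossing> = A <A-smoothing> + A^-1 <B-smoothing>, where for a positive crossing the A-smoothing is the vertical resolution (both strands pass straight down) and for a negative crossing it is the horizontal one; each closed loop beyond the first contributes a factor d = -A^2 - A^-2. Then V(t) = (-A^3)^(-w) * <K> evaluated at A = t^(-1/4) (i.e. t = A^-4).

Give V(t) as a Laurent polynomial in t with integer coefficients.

The presented braid s1^-1 s1^-1 s2^-1 s2 s2^-1 s2^-1 s1^-1 s1^-1 s1^-1 s2^-1 s2^-1 s2 s1 s1 on 3 strands reduces by inverse Markov moves (closure unchanged at each step):
  Deconjugate: the word is γ·β·γ⁻¹ with γ = s1^-1 s1^-1 (prefix) and γ⁻¹ = s1 s1 (suffix); strip both.
  Deconjugate: the word is γ·β·γ⁻¹ with γ = s2^-1 s2 (prefix) and γ⁻¹ = s2^-1 s2 (suffix); strip both.
Reduced to β = s2^-1 s2^-1 s1^-1 s1^-1 s1^-1 s2^-1 on 3 strands, 6 crossings.
Compute on β:
Braid: s2^-1 s2^-1 s1^-1 s1^-1 s1^-1 s2^-1 on 3 strands, 6 crossings.
Writhe w = (#positive) - (#negative) = 0 - 6 = -6.
State-sum expansion of <K>. There are 2^6 = 64 states.
Each crossing splits two ways (0=vertical, 1=horizontal). The state's weight is A^(#A-smoothings - #B-smoothings) * d^(loops - 1).
Tabulate the states by total A-exponent and number of loops L (A-exp: L × count):
  A^6: L=5 ×1
  A^4: L=4 ×6
  A^2: L=3 ×15
  A^0: L=2 ×18, L=4 ×2
  A^-2: L=1 ×9, L=3 ×6
  A^-4: L=2 ×6
  A^-6: L=3 ×1
Each group contributes A^e * Σ count * d^(L-1):
Powers of d = -A^2 - A^-2: d^2 = A^4 + 2 + A^-4; d^3 = -A^6 - 3*A^2 - 3*A^-2 - A^-6; d^4 = A^8 + 4*A^4 + 6 + 4*A^-4 + A^-8.
  A^6 * (d^4) = A^14 + 4*A^10 + 6*A^6 + 4*A^2 + A^-2
  A^4 * (6*d^3) = -6*A^10 - 18*A^6 - 18*A^2 - 6*A^-2
  A^2 * (15*d^2) = 15*A^6 + 30*A^2 + 15*A^-2
  A^0 * (18*d + 2*d^3) = -2*A^6 - 24*A^2 - 24*A^-2 - 2*A^-6
  A^-2 * (9 + 6*d^2) = 6*A^2 + 21*A^-2 + 6*A^-6
  A^-4 * (6*d) = -6*A^-2 - 6*A^-6
  A^-6 * (d^2) = A^-2 + 2*A^-6 + A^-10
Summing the groups: <K> = A^14 - 2*A^10 + A^6 - 2*A^2 + 2*A^-2 + A^-10
Normalise by the writhe: (-A^3)^(-w) = (-A^3)^(6) = A^18, so f(A) = A^18 * <K> = A^32 - 2*A^28 + A^24 - 2*A^20 + 2*A^16 + A^8.
Substitute A = t^(-1/4), i.e. A^e → t^(-e/4): V(t) = t^-2 + 2*t^-4 - 2*t^-5 + t^-6 - 2*t^-7 + t^-8

Answer: t^-2 + 2*t^-4 - 2*t^-5 + t^-6 - 2*t^-7 + t^-8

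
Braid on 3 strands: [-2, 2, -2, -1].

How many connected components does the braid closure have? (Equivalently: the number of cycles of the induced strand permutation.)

Track the strand permutation on 3 strands, starting from identity.
  step 1: s2^-1 swaps positions 2,3 -> [1 3 2]
  step 2: s2 swaps positions 2,3 -> [1 2 3]
  step 3: s2^-1 swaps positions 2,3 -> [1 3 2]
  step 4: s1^-1 swaps positions 1,2 -> [3 1 2]
Final permutation (position -> original strand): [3 1 2]
Closure components = cycle count of this permutation = 1.

Answer: 1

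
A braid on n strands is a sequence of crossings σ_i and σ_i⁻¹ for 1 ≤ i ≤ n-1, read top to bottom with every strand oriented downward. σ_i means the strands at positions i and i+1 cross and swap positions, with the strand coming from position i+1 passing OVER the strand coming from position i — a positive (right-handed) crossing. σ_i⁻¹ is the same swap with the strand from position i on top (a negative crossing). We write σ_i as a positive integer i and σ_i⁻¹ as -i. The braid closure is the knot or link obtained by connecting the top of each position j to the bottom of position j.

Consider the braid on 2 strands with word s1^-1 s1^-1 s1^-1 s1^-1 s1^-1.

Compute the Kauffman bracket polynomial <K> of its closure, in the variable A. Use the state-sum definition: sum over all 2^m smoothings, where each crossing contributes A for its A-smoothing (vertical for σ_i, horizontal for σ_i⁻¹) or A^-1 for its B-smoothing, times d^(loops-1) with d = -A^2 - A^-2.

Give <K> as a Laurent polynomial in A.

Braid: s1^-1 s1^-1 s1^-1 s1^-1 s1^-1 on 2 strands, 5 crossings.
Writhe w = (#positive) - (#negative) = 0 - 5 = -5.
State-sum expansion of <K>. There are 2^5 = 32 states.
Each crossing splits two ways (0=vertical, 1=horizontal). The state's weight is A^(#A-smoothings - #B-smoothings) * d^(loops - 1).
  state 00000: A-exp=-5, loops=2, term = A^-5 * d^1
  state 00001: A-exp=-3, loops=1, term = A^-3 * d^0
  state 00010: A-exp=-3, loops=1, term = A^-3 * d^0
  state 00011: A-exp=-1, loops=2, term = A^-1 * d^1
  state 00100: A-exp=-3, loops=1, term = A^-3 * d^0
  state 00101: A-exp=-1, loops=2, term = A^-1 * d^1
  state 00110: A-exp=-1, loops=2, term = A^-1 * d^1
  state 00111: A-exp=+1, loops=3, term = A^1 * d^2
  state 01000: A-exp=-3, loops=1, term = A^-3 * d^0
  state 01001: A-exp=-1, loops=2, term = A^-1 * d^1
  state 01010: A-exp=-1, loops=2, term = A^-1 * d^1
  state 01011: A-exp=+1, loops=3, term = A^1 * d^2
  state 01100: A-exp=-1, loops=2, term = A^-1 * d^1
  state 01101: A-exp=+1, loops=3, term = A^1 * d^2
  state 01110: A-exp=+1, loops=3, term = A^1 * d^2
  state 01111: A-exp=+3, loops=4, term = A^3 * d^3
  state 10000: A-exp=-3, loops=1, term = A^-3 * d^0
  state 10001: A-exp=-1, loops=2, term = A^-1 * d^1
  state 10010: A-exp=-1, loops=2, term = A^-1 * d^1
  state 10011: A-exp=+1, loops=3, term = A^1 * d^2
  state 10100: A-exp=-1, loops=2, term = A^-1 * d^1
  state 10101: A-exp=+1, loops=3, term = A^1 * d^2
  state 10110: A-exp=+1, loops=3, term = A^1 * d^2
  state 10111: A-exp=+3, loops=4, term = A^3 * d^3
  state 11000: A-exp=-1, loops=2, term = A^-1 * d^1
  state 11001: A-exp=+1, loops=3, term = A^1 * d^2
  state 11010: A-exp=+1, loops=3, term = A^1 * d^2
  state 11011: A-exp=+3, loops=4, term = A^3 * d^3
  state 11100: A-exp=+1, loops=3, term = A^1 * d^2
  state 11101: A-exp=+3, loops=4, term = A^3 * d^3
  state 11110: A-exp=+3, loops=4, term = A^3 * d^3
  state 11111: A-exp=+5, loops=5, term = A^5 * d^4
Collect the terms by A-exponent (count of states per loop number):
Powers of d = -A^2 - A^-2: d^2 = A^4 + 2 + A^-4; d^3 = -A^6 - 3*A^2 - 3*A^-2 - A^-6; d^4 = A^8 + 4*A^4 + 6 + 4*A^-4 + A^-8.
  A^5 * (d^4) = A^13 + 4*A^9 + 6*A^5 + 4*A + A^-3
  A^3 * (5*d^3) = -5*A^9 - 15*A^5 - 15*A - 5*A^-3
  A^1 * (10*d^2) = 10*A^5 + 20*A + 10*A^-3
  A^-1 * (10*d) = -10*A - 10*A^-3
  A^-3 * (5) = 5*A^-3
  A^-5 * (d) = -A^-3 - A^-7
Summing the groups: <K> = A^13 - A^9 + A^5 - A - A^-7

Answer: A^13 - A^9 + A^5 - A - A^-7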